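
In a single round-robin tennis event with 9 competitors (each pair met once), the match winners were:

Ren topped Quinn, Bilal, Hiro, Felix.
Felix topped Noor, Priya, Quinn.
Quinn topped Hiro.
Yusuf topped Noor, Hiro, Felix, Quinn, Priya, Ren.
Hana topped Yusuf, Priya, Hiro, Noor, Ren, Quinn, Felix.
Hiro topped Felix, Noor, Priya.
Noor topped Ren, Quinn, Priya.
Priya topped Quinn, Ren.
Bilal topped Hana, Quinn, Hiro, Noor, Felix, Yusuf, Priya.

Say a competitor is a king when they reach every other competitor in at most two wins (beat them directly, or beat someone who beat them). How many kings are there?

3

Ren reaches everyone (king).
Yusuf cannot reach Hana in two steps.
Felix cannot reach Yusuf, Hana, Bilal in two steps.
Priya cannot reach Yusuf, Noor, Hana in two steps.
Quinn cannot reach Ren, Yusuf, Hana, Bilal in two steps.
Hiro cannot reach Yusuf, Hana, Bilal in two steps.
Noor cannot reach Yusuf, Hana in two steps.
Hana reaches everyone (king).
Bilal reaches everyone (king).
Kings: Ren, Hana, Bilal — 3.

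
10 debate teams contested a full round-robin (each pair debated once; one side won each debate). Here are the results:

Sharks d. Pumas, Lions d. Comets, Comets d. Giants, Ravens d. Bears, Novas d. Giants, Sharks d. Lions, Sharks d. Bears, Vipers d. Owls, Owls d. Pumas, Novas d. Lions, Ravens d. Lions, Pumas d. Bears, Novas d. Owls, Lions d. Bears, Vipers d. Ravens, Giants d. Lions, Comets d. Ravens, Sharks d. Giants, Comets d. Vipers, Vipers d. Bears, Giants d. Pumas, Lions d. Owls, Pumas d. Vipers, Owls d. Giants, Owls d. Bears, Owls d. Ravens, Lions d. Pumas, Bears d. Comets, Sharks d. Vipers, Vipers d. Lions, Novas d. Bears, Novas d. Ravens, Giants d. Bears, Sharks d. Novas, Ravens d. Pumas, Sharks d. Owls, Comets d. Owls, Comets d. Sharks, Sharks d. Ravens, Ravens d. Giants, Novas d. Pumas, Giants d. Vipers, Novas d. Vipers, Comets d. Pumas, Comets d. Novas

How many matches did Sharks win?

8

Sharks' results: beat Owls, Giants, Vipers, Bears, Novas, Ravens, Pumas, Lions; lost to Comets.
That is 8 wins.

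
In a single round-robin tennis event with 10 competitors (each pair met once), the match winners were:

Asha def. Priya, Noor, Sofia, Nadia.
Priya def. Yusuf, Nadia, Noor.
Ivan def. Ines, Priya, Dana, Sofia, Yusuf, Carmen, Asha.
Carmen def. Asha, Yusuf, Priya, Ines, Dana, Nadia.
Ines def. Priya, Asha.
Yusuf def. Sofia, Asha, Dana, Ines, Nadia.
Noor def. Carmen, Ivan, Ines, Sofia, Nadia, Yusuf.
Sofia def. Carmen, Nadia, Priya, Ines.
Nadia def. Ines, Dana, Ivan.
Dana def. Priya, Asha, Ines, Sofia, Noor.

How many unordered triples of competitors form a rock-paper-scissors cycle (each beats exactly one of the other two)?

30

Win totals: Dana 5, Noor 6, Ivan 7, Priya 3, Nadia 3, Carmen 6, Asha 4, Yusuf 5, Ines 2, Sofia 4.
A competitor with w wins dominates both others in C(w,2) triples; summing gives 10 + 15 + 21 + 3 + 3 + 15 + 6 + 10 + 1 + 6 = 90 transitive triples.
Total triples C(10,3) = 120, so cyclic triples = 120 − 90 = 30.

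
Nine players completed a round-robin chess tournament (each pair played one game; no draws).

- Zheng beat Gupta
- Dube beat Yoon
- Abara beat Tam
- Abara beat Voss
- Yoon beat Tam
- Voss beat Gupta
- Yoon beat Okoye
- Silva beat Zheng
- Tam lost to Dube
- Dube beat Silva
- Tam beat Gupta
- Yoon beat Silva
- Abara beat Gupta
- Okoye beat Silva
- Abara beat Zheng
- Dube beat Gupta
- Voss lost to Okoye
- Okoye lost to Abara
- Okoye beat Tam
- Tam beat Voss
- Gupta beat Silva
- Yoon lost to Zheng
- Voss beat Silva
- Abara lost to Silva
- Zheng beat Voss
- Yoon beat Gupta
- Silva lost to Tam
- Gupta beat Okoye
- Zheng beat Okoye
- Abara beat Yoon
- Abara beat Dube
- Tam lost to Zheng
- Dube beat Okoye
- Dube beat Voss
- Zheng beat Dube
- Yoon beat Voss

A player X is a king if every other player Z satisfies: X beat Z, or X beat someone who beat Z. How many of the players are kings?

Abara reaches everyone (king).
Tam cannot reach Dube, Yoon in two steps.
Silva reaches everyone (king).
Okoye cannot reach Dube, Yoon in two steps.
Dube reaches everyone (king).
Yoon cannot reach Dube in two steps.
Voss cannot reach Tam, Dube, Yoon in two steps.
Zheng cannot reach Abara in two steps.
Gupta cannot reach Dube, Yoon in two steps.
Kings: Abara, Silva, Dube — 3.

3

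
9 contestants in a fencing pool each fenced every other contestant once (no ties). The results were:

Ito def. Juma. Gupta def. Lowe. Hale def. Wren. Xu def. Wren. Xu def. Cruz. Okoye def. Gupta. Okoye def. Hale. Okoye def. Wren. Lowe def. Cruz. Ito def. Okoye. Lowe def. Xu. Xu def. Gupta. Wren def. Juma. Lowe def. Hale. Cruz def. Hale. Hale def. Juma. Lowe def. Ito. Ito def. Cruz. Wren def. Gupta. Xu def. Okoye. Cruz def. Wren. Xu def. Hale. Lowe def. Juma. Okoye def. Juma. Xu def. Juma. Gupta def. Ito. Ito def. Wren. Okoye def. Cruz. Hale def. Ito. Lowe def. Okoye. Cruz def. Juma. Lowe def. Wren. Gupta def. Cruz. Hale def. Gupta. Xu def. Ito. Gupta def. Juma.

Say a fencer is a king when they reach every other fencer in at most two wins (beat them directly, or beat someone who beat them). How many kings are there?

Ito cannot reach Xu, Lowe in two steps.
Juma cannot reach Ito, Okoye, Cruz, Xu, Hale, Gupta, Wren, Lowe in two steps.
Okoye cannot reach Xu in two steps.
Cruz cannot reach Okoye, Xu, Lowe in two steps.
Xu reaches everyone (king).
Hale cannot reach Xu in two steps.
Gupta reaches everyone (king).
Wren cannot reach Okoye, Xu, Hale in two steps.
Lowe reaches everyone (king).
Kings: Xu, Gupta, Lowe — 3.

3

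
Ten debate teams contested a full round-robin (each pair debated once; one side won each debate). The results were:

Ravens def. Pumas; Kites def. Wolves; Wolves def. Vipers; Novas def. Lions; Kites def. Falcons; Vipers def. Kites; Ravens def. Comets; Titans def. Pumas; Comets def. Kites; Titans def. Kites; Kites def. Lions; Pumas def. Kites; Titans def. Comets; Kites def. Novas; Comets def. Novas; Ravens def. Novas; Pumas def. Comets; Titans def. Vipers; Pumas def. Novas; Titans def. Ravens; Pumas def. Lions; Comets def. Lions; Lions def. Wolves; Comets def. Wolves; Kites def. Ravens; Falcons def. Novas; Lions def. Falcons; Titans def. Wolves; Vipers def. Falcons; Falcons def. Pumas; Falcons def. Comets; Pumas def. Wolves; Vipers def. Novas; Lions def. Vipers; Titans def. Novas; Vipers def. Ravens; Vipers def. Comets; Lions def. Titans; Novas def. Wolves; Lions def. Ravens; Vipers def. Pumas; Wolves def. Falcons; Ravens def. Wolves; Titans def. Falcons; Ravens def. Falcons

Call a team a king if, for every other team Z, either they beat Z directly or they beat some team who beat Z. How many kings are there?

4

Pumas reaches everyone (king).
Wolves cannot reach Titans, Lions in two steps.
Novas cannot reach Pumas, Comets, Kites in two steps.
Vipers cannot reach Titans in two steps.
Titans reaches everyone (king).
Lions reaches everyone (king).
Falcons cannot reach Vipers, Titans, Ravens in two steps.
Comets cannot reach Pumas in two steps.
Kites reaches everyone (king).
Ravens cannot reach Titans in two steps.
Kings: Pumas, Titans, Lions, Kites — 4.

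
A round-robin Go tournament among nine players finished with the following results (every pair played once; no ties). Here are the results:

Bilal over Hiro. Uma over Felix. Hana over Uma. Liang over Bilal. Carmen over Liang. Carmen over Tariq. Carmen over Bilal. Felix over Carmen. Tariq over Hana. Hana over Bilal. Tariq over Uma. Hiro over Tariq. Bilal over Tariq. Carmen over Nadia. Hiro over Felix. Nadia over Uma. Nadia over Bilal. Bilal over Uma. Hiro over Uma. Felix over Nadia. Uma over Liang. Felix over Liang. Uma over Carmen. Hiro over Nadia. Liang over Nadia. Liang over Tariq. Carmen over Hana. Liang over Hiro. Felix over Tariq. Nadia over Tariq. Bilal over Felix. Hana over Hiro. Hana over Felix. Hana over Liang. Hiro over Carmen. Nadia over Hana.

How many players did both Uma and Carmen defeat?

Uma beat: Felix, Carmen, Liang.
Carmen beat: Bilal, Liang, Tariq, Hana, Nadia.
Both beat: Liang — 1.

1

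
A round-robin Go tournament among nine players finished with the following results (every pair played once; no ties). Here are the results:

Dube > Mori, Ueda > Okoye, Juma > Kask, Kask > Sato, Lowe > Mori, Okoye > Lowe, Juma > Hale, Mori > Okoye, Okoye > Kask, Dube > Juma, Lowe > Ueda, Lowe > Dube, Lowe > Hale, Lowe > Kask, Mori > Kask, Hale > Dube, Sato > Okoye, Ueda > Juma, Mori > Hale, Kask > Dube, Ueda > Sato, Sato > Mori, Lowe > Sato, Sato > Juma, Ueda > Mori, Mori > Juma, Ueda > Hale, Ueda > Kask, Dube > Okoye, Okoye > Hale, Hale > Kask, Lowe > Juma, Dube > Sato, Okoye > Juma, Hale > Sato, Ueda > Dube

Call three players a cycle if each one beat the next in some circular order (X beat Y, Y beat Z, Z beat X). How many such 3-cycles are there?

Win totals: Lowe 7, Okoye 4, Juma 2, Mori 4, Sato 3, Kask 2, Ueda 7, Hale 3, Dube 4.
A player with w wins dominates both others in C(w,2) triples; summing gives 21 + 6 + 1 + 6 + 3 + 1 + 21 + 3 + 6 = 68 transitive triples.
Total triples C(9,3) = 84, so cyclic triples = 84 − 68 = 16.

16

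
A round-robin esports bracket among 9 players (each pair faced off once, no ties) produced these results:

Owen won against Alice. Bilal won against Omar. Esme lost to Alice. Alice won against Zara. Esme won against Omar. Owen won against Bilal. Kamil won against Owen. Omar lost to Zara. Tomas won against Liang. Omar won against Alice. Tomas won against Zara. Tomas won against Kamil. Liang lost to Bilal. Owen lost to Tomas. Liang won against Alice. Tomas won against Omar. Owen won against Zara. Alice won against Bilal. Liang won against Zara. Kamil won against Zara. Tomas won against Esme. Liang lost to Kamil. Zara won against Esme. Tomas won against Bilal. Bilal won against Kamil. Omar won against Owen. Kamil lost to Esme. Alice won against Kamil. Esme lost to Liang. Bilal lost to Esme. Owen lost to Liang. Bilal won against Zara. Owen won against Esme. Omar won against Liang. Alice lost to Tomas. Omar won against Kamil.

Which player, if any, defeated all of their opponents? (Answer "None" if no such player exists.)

Tomas has 8 wins out of 8 opponents — a perfect record.

Tomas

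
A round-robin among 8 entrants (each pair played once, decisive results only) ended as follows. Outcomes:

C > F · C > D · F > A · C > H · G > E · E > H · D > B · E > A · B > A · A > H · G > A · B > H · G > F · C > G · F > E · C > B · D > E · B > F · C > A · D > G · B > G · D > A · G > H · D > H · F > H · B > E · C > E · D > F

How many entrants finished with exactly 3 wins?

1

Win totals: A 1, B 5, C 7, D 6, E 2, F 3, G 4, H 0.
Exactly 3: F — 1 entrant.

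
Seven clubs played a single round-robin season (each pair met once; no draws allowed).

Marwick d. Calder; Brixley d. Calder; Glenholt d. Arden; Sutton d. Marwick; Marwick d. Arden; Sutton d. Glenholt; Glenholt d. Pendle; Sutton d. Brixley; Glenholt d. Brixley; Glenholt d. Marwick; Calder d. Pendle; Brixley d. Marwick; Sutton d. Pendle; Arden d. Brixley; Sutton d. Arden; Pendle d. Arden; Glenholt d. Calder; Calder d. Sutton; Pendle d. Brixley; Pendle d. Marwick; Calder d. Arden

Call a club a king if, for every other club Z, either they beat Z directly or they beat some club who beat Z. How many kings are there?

Calder reaches everyone (king).
Sutton reaches everyone (king).
Arden cannot reach Sutton, Glenholt, Pendle in two steps.
Glenholt reaches everyone (king).
Pendle cannot reach Sutton, Glenholt in two steps.
Brixley cannot reach Glenholt in two steps.
Marwick cannot reach Glenholt in two steps.
Kings: Calder, Sutton, Glenholt — 3.

3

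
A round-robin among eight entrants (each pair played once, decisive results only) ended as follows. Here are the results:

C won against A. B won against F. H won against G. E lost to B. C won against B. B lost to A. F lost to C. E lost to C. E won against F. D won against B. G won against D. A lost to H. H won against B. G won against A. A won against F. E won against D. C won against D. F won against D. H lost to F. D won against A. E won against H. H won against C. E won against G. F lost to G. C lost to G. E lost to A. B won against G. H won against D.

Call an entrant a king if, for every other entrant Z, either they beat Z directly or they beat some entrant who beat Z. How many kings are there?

A cannot reach C in two steps.
B reaches everyone (king).
C reaches everyone (king).
D cannot reach C, H in two steps.
E reaches everyone (king).
F cannot reach E in two steps.
G reaches everyone (king).
H reaches everyone (king).
Kings: B, C, E, G, H — 5.

5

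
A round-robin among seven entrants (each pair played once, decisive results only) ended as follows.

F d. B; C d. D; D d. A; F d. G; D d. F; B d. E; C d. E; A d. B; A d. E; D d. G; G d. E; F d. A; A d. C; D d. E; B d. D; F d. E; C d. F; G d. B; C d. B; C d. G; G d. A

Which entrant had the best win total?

Win totals: A 3, B 2, C 5, D 4, E 0, F 4, G 3.
C leads with 5 wins (next highest: 4).

C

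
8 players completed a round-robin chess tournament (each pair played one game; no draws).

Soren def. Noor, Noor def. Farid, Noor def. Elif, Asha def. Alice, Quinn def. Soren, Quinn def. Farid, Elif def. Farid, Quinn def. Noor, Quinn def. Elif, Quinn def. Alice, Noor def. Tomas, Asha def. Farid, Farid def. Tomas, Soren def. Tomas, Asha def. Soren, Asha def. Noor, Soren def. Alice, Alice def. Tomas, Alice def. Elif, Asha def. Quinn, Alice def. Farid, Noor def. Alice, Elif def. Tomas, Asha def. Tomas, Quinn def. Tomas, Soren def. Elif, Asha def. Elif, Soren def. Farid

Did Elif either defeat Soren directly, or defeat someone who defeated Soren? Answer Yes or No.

No

Elif did not beat Soren directly.
Elif beat Tomas, Farid, but each of them lost to Soren. No two-step path.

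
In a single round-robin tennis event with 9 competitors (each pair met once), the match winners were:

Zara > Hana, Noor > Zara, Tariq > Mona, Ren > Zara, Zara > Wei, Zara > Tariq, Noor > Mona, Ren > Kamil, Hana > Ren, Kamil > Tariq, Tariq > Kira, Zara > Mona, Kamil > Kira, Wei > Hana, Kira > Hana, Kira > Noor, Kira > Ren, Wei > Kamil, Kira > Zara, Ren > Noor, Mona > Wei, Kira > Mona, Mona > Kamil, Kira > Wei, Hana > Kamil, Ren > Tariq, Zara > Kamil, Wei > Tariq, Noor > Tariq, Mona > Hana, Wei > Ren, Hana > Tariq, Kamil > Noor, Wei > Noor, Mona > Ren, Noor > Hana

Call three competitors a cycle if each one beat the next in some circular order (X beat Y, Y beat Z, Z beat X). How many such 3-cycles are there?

Win totals: Zara 5, Mona 4, Ren 4, Wei 5, Kira 6, Kamil 3, Noor 4, Hana 3, Tariq 2.
A competitor with w wins dominates both others in C(w,2) triples; summing gives 10 + 6 + 6 + 10 + 15 + 3 + 6 + 3 + 1 = 60 transitive triples.
Total triples C(9,3) = 84, so cyclic triples = 84 − 60 = 24.

24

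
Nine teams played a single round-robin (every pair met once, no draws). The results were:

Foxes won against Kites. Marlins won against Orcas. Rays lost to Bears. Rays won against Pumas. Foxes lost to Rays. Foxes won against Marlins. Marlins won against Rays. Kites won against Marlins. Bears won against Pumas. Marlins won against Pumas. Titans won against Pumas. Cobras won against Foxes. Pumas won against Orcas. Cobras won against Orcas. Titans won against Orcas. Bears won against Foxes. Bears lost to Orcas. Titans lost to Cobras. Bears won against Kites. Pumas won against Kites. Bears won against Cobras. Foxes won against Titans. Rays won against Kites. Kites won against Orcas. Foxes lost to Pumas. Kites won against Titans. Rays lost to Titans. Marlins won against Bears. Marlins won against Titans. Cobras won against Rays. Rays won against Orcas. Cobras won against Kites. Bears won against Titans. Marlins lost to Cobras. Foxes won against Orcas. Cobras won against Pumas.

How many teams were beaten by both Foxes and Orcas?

0

Foxes beat: Titans, Orcas, Marlins, Kites.
Orcas beat: Bears.
No one was beaten by both.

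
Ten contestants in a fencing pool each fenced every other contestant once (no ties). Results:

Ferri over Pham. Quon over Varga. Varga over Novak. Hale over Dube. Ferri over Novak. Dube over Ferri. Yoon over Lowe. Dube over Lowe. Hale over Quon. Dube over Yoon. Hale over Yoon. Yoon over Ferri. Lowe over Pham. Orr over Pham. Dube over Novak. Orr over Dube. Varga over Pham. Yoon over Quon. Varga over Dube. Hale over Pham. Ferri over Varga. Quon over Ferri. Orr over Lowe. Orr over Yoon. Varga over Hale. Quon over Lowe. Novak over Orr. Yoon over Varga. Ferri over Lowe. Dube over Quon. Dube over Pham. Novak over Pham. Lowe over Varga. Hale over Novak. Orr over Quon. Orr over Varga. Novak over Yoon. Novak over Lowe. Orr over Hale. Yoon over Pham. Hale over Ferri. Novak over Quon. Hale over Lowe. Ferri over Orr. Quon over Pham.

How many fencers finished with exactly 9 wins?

Win totals: Orr 7, Yoon 5, Lowe 2, Dube 6, Novak 5, Pham 0, Ferri 5, Quon 4, Hale 7, Varga 4.
No fencer has exactly 9 wins.

0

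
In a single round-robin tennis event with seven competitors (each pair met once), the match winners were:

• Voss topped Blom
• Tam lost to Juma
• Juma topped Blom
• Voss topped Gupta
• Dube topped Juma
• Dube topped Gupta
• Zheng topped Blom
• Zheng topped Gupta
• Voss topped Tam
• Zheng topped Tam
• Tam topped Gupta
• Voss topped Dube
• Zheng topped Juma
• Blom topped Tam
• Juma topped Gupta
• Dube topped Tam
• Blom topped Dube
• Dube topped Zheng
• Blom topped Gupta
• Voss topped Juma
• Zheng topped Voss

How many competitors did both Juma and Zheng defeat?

3

Juma beat: Tam, Blom, Gupta.
Zheng beat: Tam, Blom, Juma, Voss, Gupta.
Both beat: Tam, Blom, Gupta — 3.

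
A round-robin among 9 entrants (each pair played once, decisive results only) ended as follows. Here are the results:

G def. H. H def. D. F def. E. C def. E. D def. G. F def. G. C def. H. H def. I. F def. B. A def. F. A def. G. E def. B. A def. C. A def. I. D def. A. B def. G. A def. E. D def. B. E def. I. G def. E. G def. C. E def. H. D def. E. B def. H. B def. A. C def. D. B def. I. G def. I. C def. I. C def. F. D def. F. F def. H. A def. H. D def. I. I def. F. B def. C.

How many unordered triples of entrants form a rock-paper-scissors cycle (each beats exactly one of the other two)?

Win totals: A 6, B 5, C 5, D 6, E 3, F 4, G 4, H 2, I 1.
An entrant with w wins dominates both others in C(w,2) triples; summing gives 15 + 10 + 10 + 15 + 3 + 6 + 6 + 1 + 0 = 66 transitive triples.
Total triples C(9,3) = 84, so cyclic triples = 84 − 66 = 18.

18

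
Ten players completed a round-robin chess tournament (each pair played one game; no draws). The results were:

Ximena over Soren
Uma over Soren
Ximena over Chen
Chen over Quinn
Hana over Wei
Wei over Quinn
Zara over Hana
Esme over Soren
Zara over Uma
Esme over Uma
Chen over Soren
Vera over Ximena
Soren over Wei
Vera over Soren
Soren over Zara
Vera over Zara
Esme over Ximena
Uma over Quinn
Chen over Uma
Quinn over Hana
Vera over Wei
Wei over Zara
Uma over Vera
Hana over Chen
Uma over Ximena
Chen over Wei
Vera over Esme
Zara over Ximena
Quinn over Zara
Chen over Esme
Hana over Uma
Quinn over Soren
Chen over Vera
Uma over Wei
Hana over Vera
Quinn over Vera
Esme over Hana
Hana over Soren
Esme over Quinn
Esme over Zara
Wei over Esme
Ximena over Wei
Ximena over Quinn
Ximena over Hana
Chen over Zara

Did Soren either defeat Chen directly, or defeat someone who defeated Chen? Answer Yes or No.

No

Soren did not beat Chen directly.
Soren beat Zara, Wei, but each of them lost to Chen. No two-step path.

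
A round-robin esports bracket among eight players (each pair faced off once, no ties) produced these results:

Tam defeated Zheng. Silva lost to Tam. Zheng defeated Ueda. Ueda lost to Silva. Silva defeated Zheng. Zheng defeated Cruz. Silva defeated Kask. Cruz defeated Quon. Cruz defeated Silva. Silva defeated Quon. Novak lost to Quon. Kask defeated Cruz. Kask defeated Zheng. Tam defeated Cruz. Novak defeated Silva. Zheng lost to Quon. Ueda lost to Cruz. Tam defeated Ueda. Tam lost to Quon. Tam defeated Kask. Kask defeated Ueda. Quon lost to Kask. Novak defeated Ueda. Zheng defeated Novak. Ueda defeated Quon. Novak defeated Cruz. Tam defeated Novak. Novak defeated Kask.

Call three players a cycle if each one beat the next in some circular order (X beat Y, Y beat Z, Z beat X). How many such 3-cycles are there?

14

Win totals: Silva 4, Quon 3, Ueda 1, Zheng 3, Cruz 3, Kask 4, Tam 6, Novak 4.
A player with w wins dominates both others in C(w,2) triples; summing gives 6 + 3 + 0 + 3 + 3 + 6 + 15 + 6 = 42 transitive triples.
Total triples C(8,3) = 56, so cyclic triples = 56 − 42 = 14.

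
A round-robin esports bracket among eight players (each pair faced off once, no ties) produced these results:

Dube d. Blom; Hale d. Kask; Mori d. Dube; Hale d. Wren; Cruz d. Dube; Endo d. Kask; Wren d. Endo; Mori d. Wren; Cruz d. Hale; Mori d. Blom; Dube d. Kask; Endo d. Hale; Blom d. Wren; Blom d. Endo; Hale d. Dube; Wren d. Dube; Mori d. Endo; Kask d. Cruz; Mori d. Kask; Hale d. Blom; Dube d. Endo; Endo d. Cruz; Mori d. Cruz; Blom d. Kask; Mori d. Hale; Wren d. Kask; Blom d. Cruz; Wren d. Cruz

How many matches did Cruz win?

Cruz's results: beat Dube, Hale; lost to Endo, Blom, Mori, Wren, Kask.
That is 2 wins.

2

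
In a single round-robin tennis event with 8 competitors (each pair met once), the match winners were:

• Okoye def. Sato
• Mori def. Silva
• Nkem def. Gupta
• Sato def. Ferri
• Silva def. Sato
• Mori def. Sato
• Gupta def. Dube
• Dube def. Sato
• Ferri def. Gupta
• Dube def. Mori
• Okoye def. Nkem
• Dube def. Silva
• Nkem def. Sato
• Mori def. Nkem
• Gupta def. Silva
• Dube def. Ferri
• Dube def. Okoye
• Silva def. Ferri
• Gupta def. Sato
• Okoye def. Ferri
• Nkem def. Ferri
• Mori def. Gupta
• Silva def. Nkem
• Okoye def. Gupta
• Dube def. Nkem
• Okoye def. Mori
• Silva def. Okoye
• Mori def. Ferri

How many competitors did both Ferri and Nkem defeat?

1

Ferri beat: Gupta.
Nkem beat: Gupta, Ferri, Sato.
Both beat: Gupta — 1.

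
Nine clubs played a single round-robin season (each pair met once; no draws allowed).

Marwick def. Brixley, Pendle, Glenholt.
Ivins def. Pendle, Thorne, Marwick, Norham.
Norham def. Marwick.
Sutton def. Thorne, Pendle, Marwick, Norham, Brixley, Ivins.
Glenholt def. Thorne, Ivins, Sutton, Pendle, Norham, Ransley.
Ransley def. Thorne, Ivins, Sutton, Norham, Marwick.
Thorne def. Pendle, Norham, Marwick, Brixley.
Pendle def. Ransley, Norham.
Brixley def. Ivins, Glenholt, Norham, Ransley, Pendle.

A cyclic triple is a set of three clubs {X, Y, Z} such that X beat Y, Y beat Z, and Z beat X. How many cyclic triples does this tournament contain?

18

Win totals: Brixley 5, Glenholt 6, Pendle 2, Thorne 4, Sutton 6, Ransley 5, Marwick 3, Norham 1, Ivins 4.
A club with w wins dominates both others in C(w,2) triples; summing gives 10 + 15 + 1 + 6 + 15 + 10 + 3 + 0 + 6 = 66 transitive triples.
Total triples C(9,3) = 84, so cyclic triples = 84 − 66 = 18.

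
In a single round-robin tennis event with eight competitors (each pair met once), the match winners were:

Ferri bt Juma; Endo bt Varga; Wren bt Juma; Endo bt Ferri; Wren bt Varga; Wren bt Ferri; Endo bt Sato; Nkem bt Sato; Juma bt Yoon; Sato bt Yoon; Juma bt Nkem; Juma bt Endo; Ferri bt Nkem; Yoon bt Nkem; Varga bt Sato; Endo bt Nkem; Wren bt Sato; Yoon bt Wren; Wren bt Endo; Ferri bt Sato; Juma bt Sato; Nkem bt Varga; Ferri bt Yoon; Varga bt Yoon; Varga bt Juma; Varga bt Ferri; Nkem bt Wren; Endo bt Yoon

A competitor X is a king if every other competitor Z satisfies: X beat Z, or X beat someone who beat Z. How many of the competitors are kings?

Nkem reaches everyone (king).
Endo reaches everyone (king).
Juma reaches everyone (king).
Sato cannot reach Endo, Juma, Varga, Ferri in two steps.
Varga reaches everyone (king).
Wren reaches everyone (king).
Yoon reaches everyone (king).
Ferri reaches everyone (king).
Kings: Nkem, Endo, Juma, Varga, Wren, Yoon, Ferri — 7.

7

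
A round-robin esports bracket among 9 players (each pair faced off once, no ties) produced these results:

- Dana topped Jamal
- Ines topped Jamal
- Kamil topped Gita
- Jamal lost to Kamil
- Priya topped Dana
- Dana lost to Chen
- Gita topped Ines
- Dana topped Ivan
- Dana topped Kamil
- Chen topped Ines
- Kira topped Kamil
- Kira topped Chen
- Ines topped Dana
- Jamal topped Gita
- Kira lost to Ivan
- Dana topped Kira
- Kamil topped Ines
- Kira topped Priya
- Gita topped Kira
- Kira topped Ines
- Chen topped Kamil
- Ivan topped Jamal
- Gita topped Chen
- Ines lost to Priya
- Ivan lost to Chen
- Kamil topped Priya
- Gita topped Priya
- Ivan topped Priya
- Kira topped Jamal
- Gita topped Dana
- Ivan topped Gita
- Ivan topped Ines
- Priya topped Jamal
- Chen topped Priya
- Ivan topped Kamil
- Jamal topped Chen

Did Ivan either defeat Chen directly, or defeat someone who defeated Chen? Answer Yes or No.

Yes

Ivan did not beat Chen directly.
Ivan beat Priya, Kira, Jamal, Gita, Kamil, Ines. Of those, Kira beat Chen.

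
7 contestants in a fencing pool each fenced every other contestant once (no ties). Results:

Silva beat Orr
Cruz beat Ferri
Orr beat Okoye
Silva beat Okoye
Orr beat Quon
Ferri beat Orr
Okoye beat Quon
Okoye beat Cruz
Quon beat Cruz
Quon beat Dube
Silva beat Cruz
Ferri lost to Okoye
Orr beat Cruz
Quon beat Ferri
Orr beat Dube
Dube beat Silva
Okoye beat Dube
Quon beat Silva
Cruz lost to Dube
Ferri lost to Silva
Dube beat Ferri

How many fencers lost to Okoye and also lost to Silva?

Okoye beat: Ferri, Cruz, Quon, Dube.
Silva beat: Ferri, Cruz, Orr, Okoye.
Both beat: Ferri, Cruz — 2.

2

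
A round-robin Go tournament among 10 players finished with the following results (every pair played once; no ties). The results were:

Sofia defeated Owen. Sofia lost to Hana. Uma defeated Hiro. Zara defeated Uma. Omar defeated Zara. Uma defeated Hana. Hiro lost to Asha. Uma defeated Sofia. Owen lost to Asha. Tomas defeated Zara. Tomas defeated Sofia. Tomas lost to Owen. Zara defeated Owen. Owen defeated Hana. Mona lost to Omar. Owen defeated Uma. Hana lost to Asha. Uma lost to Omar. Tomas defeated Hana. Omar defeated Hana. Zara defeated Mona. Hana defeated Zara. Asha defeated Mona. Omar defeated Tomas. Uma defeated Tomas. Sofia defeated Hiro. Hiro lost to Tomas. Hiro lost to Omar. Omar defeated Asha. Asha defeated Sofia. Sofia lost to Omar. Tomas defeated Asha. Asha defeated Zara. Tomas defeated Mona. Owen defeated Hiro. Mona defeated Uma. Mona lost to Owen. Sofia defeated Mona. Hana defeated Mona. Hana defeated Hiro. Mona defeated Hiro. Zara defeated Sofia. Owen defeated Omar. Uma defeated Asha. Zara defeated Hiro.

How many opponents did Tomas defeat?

Tomas' results: beat Hiro, Sofia, Hana, Mona, Asha, Zara; lost to Omar, Uma, Owen.
That is 6 wins.

6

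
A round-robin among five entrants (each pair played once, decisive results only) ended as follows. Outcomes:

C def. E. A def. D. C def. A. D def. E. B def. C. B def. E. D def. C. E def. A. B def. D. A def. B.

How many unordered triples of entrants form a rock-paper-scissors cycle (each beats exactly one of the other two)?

4

Of the C(5,3) = 10 triples, the cyclic ones are: {A, B, C}; {A, B, E}; {A, C, D}; {A, D, E}.
That is 4.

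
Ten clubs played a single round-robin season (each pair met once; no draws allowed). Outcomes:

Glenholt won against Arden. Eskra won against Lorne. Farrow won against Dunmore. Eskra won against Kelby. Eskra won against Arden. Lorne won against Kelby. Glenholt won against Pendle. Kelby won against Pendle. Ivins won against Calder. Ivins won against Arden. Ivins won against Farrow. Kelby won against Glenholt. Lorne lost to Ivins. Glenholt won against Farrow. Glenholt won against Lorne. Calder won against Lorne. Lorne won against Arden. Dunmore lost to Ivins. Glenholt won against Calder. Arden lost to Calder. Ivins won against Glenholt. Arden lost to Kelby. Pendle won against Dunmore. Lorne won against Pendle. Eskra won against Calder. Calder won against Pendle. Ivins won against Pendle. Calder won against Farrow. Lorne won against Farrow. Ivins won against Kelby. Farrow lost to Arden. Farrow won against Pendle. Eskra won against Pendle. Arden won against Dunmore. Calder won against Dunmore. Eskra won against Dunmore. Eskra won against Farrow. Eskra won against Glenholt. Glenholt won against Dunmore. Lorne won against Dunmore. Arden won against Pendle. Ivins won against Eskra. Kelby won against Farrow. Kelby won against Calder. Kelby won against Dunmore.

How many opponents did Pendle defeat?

1

Pendle's results: beat Dunmore; lost to Arden, Glenholt, Kelby, Farrow, Lorne, Ivins, Eskra, Calder.
That is 1 win.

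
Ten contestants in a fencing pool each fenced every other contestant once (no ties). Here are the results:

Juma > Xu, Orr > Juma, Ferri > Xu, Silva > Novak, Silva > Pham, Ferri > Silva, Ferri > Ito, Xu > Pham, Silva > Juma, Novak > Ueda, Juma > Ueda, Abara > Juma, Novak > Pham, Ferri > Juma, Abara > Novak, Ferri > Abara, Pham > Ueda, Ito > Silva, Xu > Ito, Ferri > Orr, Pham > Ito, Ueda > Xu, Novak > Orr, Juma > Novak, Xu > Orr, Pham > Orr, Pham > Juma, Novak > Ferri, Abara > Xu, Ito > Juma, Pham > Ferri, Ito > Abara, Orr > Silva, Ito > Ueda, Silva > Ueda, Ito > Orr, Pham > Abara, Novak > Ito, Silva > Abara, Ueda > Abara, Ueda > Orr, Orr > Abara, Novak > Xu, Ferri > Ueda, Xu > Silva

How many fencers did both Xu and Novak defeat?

Xu beat: Pham, Orr, Silva, Ito.
Novak beat: Pham, Orr, Ferri, Ito, Ueda, Xu.
Both beat: Pham, Orr, Ito — 3.

3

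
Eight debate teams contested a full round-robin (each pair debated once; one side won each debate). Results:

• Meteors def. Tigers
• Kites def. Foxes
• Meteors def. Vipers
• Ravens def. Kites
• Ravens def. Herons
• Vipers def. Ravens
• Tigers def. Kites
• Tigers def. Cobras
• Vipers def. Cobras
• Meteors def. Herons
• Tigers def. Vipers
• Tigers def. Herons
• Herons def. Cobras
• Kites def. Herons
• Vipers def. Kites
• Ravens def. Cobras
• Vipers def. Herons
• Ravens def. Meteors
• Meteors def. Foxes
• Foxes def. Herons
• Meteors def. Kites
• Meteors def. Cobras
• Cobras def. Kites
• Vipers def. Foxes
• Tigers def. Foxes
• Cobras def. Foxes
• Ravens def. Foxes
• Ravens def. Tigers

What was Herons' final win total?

Herons' results: beat Cobras; lost to Meteors, Kites, Vipers, Foxes, Ravens, Tigers.
That is 1 win.

1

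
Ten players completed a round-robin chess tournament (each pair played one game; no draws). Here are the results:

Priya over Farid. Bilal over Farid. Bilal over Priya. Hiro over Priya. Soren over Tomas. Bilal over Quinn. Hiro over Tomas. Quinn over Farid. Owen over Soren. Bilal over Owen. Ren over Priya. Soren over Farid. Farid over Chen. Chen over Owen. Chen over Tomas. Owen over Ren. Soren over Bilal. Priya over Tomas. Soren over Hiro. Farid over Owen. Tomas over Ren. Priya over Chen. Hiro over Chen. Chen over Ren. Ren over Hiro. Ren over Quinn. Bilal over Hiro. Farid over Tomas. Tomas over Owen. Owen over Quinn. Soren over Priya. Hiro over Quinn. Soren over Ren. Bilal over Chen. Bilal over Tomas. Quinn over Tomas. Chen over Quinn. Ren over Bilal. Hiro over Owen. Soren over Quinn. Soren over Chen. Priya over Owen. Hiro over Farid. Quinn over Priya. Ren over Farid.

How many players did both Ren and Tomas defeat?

Ren beat: Priya, Bilal, Hiro, Farid, Quinn.
Tomas beat: Owen, Ren.
No one was beaten by both.

0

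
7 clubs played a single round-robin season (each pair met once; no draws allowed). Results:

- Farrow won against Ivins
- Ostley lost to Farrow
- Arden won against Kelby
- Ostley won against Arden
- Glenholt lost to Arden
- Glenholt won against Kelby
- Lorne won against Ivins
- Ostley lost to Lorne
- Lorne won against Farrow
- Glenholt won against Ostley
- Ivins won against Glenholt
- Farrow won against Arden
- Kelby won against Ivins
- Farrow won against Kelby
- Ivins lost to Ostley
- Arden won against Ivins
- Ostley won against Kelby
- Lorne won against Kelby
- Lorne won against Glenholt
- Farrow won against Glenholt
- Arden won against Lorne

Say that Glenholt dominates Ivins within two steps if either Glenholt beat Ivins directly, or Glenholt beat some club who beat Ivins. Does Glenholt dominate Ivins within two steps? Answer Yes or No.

Yes

Glenholt did not beat Ivins directly.
Glenholt beat Ostley, Kelby. Of those, Ostley beat Ivins.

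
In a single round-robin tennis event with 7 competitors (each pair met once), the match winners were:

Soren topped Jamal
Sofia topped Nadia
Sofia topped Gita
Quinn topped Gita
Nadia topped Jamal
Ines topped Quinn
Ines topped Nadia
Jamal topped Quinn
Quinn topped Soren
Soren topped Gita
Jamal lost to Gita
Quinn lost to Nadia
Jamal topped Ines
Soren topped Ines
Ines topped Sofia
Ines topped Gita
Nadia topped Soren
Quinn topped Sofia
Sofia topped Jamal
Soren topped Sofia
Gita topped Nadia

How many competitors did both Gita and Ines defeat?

1

Gita beat: Jamal, Nadia.
Ines beat: Quinn, Gita, Nadia, Sofia.
Both beat: Nadia — 1.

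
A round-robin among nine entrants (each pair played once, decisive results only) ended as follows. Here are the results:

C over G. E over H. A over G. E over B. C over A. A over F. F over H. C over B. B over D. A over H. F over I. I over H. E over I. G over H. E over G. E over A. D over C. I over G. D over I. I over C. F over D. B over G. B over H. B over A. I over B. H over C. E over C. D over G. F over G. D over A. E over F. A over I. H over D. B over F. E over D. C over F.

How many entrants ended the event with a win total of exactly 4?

5

Win totals: A 4, B 5, C 4, D 4, E 8, F 4, G 1, H 2, I 4.
Exactly 4: A, C, D, F, I — 5 entrants.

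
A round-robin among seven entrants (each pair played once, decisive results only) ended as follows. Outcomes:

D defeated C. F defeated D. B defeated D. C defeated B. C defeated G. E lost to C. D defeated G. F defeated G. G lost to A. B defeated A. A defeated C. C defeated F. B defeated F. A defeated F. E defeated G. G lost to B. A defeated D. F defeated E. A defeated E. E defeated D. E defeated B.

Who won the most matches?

Win totals: A 5, B 4, C 4, D 2, E 3, F 3, G 0.
A leads with 5 wins (next highest: 4).

A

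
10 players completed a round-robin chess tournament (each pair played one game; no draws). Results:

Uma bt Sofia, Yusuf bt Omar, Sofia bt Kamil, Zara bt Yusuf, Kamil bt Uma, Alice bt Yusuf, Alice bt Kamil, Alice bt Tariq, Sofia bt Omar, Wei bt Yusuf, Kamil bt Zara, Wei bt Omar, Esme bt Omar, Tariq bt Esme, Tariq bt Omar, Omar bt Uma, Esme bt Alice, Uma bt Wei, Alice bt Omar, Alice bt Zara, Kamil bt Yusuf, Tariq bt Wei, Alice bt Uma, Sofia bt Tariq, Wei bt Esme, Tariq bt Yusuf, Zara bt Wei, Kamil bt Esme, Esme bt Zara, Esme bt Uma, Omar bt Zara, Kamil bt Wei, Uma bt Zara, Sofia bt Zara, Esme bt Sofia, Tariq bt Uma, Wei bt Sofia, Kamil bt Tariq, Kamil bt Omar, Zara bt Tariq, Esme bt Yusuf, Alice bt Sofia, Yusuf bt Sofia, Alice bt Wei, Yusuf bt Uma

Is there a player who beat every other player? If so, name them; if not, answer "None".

None

Highest win total is Alice with 8 (out of 9 possible).
Alice lost to Esme, so no player went undefeated.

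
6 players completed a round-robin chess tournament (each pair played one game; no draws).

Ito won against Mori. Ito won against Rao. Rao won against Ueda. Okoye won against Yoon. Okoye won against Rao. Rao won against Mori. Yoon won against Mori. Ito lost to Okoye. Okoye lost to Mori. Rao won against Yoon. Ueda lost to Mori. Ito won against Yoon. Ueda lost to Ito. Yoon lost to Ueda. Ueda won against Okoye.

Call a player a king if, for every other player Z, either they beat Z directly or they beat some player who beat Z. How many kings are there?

4

Yoon cannot reach Rao, Ito in two steps.
Rao cannot reach Ito in two steps.
Ito reaches everyone (king).
Mori reaches everyone (king).
Ueda reaches everyone (king).
Okoye reaches everyone (king).
Kings: Ito, Mori, Ueda, Okoye — 4.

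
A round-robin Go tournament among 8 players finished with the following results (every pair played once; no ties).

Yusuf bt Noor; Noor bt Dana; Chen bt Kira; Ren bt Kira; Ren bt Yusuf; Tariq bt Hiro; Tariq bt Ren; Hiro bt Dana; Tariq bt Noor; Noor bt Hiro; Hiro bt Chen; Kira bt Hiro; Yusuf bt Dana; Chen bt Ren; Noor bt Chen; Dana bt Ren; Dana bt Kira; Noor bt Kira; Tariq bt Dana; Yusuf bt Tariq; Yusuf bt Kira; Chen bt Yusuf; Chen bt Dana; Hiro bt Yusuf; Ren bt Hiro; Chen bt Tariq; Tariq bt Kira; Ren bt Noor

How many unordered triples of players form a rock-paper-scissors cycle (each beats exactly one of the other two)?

14

Win totals: Chen 5, Ren 4, Tariq 5, Dana 2, Kira 1, Yusuf 4, Noor 4, Hiro 3.
A player with w wins dominates both others in C(w,2) triples; summing gives 10 + 6 + 10 + 1 + 0 + 6 + 6 + 3 = 42 transitive triples.
Total triples C(8,3) = 56, so cyclic triples = 56 − 42 = 14.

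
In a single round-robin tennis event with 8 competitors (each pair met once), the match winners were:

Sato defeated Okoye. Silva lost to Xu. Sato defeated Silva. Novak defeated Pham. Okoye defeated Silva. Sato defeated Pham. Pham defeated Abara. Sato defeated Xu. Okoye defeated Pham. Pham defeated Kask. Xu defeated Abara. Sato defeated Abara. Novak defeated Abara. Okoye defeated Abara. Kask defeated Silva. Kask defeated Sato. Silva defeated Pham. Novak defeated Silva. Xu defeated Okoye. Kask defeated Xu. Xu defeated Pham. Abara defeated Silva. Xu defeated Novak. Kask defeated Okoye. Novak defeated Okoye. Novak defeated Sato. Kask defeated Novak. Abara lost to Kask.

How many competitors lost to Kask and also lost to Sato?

Kask beat: Sato, Abara, Novak, Okoye, Xu, Silva.
Sato beat: Abara, Pham, Okoye, Xu, Silva.
Both beat: Abara, Okoye, Xu, Silva — 4.

4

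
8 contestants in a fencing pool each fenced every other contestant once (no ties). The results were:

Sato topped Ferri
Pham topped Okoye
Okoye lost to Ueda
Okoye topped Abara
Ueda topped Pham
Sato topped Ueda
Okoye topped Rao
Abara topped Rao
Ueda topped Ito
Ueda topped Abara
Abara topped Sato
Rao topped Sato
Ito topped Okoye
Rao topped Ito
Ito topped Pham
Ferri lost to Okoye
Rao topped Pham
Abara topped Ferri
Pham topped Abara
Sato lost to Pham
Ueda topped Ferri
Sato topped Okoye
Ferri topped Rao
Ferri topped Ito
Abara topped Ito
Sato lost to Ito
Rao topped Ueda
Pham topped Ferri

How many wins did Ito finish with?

3

Ito's results: beat Sato, Okoye, Pham; lost to Ueda, Ferri, Abara, Rao.
That is 3 wins.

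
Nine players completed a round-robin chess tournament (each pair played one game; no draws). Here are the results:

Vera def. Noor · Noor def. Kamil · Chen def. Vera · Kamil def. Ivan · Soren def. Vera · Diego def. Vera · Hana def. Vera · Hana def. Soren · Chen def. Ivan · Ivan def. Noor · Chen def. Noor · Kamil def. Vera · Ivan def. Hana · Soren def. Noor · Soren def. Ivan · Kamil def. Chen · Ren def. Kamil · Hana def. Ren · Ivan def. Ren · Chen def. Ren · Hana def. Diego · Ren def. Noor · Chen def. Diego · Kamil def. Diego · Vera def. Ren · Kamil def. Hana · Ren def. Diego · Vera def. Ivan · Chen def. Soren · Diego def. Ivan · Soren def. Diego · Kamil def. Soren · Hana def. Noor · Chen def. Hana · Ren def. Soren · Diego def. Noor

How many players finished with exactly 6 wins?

Win totals: Soren 4, Kamil 6, Vera 3, Hana 5, Noor 1, Diego 3, Ren 4, Chen 7, Ivan 3.
Exactly 6: Kamil — 1 player.

1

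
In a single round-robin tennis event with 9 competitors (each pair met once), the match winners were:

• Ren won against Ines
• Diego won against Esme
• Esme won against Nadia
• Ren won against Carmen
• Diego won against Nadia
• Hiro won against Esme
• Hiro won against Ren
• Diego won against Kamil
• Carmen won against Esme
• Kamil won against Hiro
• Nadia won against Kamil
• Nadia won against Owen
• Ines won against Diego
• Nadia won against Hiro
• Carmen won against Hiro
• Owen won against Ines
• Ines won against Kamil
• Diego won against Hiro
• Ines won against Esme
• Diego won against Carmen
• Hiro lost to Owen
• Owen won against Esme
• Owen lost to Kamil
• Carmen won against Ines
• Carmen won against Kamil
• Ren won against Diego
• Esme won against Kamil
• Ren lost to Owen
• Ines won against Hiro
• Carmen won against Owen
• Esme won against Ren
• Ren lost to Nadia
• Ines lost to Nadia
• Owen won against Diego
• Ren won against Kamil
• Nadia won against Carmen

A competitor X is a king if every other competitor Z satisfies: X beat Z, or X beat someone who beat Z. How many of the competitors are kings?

7

Carmen reaches everyone (king).
Ines reaches everyone (king).
Diego reaches everyone (king).
Kamil cannot reach Carmen, Nadia in two steps.
Owen reaches everyone (king).
Hiro cannot reach Owen in two steps.
Ren reaches everyone (king).
Esme reaches everyone (king).
Nadia reaches everyone (king).
Kings: Carmen, Ines, Diego, Owen, Ren, Esme, Nadia — 7.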